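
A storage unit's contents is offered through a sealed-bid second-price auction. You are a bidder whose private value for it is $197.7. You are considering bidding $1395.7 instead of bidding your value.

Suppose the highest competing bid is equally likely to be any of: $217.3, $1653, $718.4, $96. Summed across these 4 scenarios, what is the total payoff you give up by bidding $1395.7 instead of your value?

The deviation costs you only when the competing bid falls strictly between $197.7 and $1395.7; elsewhere both bids give the same outcome.
$217.3: truthful payoff $0, deviation payoff −$19.6 → loss $19.6.
$1653: outcomes coincide → loss $0.
$718.4: truthful payoff $0, deviation payoff −$520.7 → loss $520.7.
$96: outcomes coincide → loss $0.
Total loss = $19.6 + $520.7 = $540.3.
In a second-price auction your bid sets only whether you win, not what you pay, so bidding your true value is weakly dominant.

$540.3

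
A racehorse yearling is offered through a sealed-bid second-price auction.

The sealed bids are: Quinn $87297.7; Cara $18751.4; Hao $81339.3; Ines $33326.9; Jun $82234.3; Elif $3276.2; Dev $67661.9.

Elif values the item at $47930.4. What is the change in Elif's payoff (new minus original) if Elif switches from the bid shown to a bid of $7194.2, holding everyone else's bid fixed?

$0

The highest bid among the other bidders is $87297.7; Elif's bid doesn't change that.
Original bid $3276.2: Elif is not highest (top rival bid is $87297.7); payoff $0.
Alternative bid $7194.2: Elif is not highest (top rival bid is $87297.7); payoff $0.
Change in payoff = $0 − ($0) = $0.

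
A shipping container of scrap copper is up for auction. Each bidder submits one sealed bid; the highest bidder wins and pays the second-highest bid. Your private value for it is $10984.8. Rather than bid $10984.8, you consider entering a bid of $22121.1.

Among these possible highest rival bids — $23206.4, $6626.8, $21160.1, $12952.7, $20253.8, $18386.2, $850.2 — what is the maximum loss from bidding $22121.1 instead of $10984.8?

$10175.3

$23206.4: same outcome either way → loss $0.
$6626.8: same outcome either way → loss $0.
$21160.1: truthful gives $0, deviation gives −$10175.3 → loss $10175.3.
$12952.7: truthful gives $0, deviation gives −$1967.9 → loss $1967.9.
$20253.8: truthful gives $0, deviation gives −$9269 → loss $9269.
$18386.2: truthful gives $0, deviation gives −$7401.4 → loss $7401.4.
$850.2: same outcome either way → loss $0.
Maximum loss: $10175.3.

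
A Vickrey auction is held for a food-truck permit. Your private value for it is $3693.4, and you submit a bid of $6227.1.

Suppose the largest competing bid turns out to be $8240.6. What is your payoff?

Your bid $6227.1 is below the highest competing bid $8240.6, so you lose.
A losing bidder pays nothing and receives nothing: payoff = $0.

$0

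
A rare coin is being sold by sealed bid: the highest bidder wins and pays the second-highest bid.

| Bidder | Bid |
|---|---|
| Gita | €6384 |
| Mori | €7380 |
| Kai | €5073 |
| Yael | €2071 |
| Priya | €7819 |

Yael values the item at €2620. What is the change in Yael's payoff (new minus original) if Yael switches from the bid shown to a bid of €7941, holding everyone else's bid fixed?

−€5199

The highest bid among the other bidders is €7819; Yael's bid doesn't change that.
Original bid €2071: Yael is not highest (top rival bid is €7819); payoff €0.
Alternative bid €7941: Yael is highest, pays the top rival bid €7819; payoff €2620 − €7819 = −€5199.
Change in payoff = −€5199 − (€0) = −€5199.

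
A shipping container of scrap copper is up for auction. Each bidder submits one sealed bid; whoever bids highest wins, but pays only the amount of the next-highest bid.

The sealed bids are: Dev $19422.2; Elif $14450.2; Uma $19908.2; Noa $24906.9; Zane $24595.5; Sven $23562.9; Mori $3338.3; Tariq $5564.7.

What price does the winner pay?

$24595.5

Highest bid: Noa at $24906.9, so Noa wins.
Second-highest bid: Zane at $24595.5 — that is the price the winner pays.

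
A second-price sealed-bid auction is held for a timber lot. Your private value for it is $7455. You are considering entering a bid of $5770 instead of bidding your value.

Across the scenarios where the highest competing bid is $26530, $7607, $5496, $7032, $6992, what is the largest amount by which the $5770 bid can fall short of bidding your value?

$26530: same outcome either way → loss $0.
$7607: same outcome either way → loss $0.
$5496: same outcome either way → loss $0.
$7032: truthful gives $423, deviation gives $0 → loss $423.
$6992: truthful gives $463, deviation gives $0 → loss $463.
Maximum loss: $463.

$463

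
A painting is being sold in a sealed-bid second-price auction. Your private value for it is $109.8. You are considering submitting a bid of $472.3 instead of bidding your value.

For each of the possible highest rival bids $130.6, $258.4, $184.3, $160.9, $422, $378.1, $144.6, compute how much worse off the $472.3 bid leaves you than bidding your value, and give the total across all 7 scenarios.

$910.3

The deviation costs you only when the competing bid falls strictly between $109.8 and $472.3; elsewhere both bids give the same outcome.
$130.6: truthful payoff $0, deviation payoff −$20.8 → loss $20.8.
$258.4: truthful payoff $0, deviation payoff −$148.6 → loss $148.6.
$184.3: truthful payoff $0, deviation payoff −$74.5 → loss $74.5.
$160.9: truthful payoff $0, deviation payoff −$51.1 → loss $51.1.
$422: truthful payoff $0, deviation payoff −$312.2 → loss $312.2.
$378.1: truthful payoff $0, deviation payoff −$268.3 → loss $268.3.
$144.6: truthful payoff $0, deviation payoff −$34.8 → loss $34.8.
Total loss = $20.8 + $148.6 + $74.5 + $51.1 + $312.2 + $268.3 + $34.8 = $910.3.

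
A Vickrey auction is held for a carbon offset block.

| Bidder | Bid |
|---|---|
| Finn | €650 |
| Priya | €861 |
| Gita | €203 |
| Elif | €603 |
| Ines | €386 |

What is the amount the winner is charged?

€650

Highest bid: Priya at €861, so Priya wins.
Second-highest bid: Finn at €650 — that is the price the winner pays.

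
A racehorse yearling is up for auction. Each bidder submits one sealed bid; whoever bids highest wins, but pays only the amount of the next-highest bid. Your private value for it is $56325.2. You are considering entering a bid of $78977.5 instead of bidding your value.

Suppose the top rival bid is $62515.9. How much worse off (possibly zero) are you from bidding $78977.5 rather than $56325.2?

$6190.7

Bidding your value $56325.2: you lose (since $56325.2 < $62515.9). Payoff $0.
Bidding $78977.5: you win and pay $62515.9. Payoff $56325.2 − $62515.9 = −$6190.7.
The competing bid $62515.9 lies between your value and your inflated bid, so overbidding wins an item priced above your value.
Loss from deviating = $0 − (−$6190.7) = $6190.7.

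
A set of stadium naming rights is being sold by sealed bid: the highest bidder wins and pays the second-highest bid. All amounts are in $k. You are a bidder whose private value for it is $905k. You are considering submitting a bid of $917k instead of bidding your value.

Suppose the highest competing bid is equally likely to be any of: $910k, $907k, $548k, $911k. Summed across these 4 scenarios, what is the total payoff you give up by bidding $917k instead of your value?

$13k

The deviation costs you only when the competing bid falls strictly between $905k and $917k; elsewhere both bids give the same outcome.
$910k: truthful payoff $0k, deviation payoff −$5k → loss $5k.
$907k: truthful payoff $0k, deviation payoff −$2k → loss $2k.
$548k: outcomes coincide → loss $0k.
$911k: truthful payoff $0k, deviation payoff −$6k → loss $6k.
Total loss = $5k + $2k + $6k = $13k.
Because the price is fixed by the runner-up's bid, deviating from your value can only change a good outcome into a bad one — never the reverse.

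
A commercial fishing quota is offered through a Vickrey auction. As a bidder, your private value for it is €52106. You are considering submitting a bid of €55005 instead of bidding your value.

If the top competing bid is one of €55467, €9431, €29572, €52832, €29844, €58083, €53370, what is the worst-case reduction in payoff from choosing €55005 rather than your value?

€55467: same outcome either way → loss €0.
€9431: same outcome either way → loss €0.
€29572: same outcome either way → loss €0.
€52832: truthful gives €0, deviation gives −€726 → loss €726.
€29844: same outcome either way → loss €0.
€58083: same outcome either way → loss €0.
€53370: truthful gives €0, deviation gives −€1264 → loss €1264.
Maximum loss: €1264.

€1264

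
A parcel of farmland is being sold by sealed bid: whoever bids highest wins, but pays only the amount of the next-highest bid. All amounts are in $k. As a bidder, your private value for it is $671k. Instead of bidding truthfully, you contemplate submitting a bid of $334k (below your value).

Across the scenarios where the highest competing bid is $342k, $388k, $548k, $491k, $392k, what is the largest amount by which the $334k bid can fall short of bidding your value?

$342k: truthful gives $329k, deviation gives $0k → loss $329k.
$388k: truthful gives $283k, deviation gives $0k → loss $283k.
$548k: truthful gives $123k, deviation gives $0k → loss $123k.
$491k: truthful gives $180k, deviation gives $0k → loss $180k.
$392k: truthful gives $279k, deviation gives $0k → loss $279k.
Maximum loss: $329k.

$329k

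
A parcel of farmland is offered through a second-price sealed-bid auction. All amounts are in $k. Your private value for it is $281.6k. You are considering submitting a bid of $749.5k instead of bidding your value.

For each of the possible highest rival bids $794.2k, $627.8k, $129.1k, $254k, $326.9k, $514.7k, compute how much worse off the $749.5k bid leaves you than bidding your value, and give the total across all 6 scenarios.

The deviation costs you only when the competing bid falls strictly between $281.6k and $749.5k; elsewhere both bids give the same outcome.
$794.2k: outcomes coincide → loss $0k.
$627.8k: truthful payoff $0k, deviation payoff −$346.2k → loss $346.2k.
$129.1k: outcomes coincide → loss $0k.
$254k: outcomes coincide → loss $0k.
$326.9k: truthful payoff $0k, deviation payoff −$45.3k → loss $45.3k.
$514.7k: truthful payoff $0k, deviation payoff −$233.1k → loss $233.1k.
Total loss = $346.2k + $45.3k + $233.1k = $624.6k.

$624.6k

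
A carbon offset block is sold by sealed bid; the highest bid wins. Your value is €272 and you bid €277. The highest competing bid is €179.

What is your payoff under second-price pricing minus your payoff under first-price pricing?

€98

You have the highest bid, so you win under either rule.
Second-price: pay €179 → payoff €93.
First-price: pay your own bid €277 → payoff −€5.
Difference = €93 − (−€5) = €98.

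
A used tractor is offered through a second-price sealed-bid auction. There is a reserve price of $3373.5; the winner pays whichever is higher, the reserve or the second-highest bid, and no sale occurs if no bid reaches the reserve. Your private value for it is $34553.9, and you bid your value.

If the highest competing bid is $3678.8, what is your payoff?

Your bid $34553.9 is the highest and exceeds the reserve.
Price = max(second-highest bid, reserve) = max($3678.8, $3373.5) = $3678.8.
Payoff = $34553.9 − $3678.8 = $30875.1.

$30875.1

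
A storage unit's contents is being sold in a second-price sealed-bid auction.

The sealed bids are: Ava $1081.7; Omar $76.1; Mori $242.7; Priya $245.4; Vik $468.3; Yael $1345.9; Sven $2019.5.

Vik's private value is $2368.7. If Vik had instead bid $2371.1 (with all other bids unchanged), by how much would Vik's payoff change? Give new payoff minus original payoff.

$349.2

The highest bid among the other bidders is $2019.5; Vik's bid doesn't change that.
Original bid $468.3: Vik is not highest (top rival bid is $2019.5); payoff $0.
Alternative bid $2371.1: Vik is highest, pays the top rival bid $2019.5; payoff $2368.7 − $2019.5 = $349.2.
Change in payoff = $349.2 − ($0) = $349.2.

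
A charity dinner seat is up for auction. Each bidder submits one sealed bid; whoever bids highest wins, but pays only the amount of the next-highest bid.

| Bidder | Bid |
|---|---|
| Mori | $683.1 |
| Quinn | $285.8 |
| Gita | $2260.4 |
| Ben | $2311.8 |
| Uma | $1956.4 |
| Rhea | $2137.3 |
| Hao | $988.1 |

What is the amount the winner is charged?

$2260.4

Highest bid: Ben at $2311.8, so Ben wins.
Second-highest bid: Gita at $2260.4 — that is the price the winner pays.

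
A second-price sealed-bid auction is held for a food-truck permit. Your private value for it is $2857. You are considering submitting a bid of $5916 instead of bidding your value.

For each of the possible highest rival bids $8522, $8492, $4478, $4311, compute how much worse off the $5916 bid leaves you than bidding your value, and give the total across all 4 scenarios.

The deviation costs you only when the competing bid falls strictly between $2857 and $5916; elsewhere both bids give the same outcome.
$8522: outcomes coincide → loss $0.
$8492: outcomes coincide → loss $0.
$4478: truthful payoff $0, deviation payoff −$1621 → loss $1621.
$4311: truthful payoff $0, deviation payoff −$1454 → loss $1454.
Total loss = $1621 + $1454 = $3075.

$3075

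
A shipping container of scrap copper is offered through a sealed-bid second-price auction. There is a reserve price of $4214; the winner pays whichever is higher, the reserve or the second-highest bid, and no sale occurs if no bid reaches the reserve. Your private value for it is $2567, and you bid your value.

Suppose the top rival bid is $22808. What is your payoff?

Your bid $2567 is below the highest competing bid $22808, so you lose. Payoff $0.

$0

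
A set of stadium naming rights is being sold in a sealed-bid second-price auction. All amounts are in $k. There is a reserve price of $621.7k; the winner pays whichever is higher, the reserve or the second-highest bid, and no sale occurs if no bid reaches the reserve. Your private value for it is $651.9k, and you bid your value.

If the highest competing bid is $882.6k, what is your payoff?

Your bid $651.9k is below the highest competing bid $882.6k, so you lose. Payoff $0k.

$0k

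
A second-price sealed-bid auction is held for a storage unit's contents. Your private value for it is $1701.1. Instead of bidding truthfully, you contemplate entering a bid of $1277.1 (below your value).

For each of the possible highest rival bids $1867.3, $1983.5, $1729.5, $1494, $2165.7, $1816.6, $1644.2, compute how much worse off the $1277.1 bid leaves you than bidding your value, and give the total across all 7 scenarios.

$264

The deviation costs you only when the competing bid falls strictly between $1277.1 and $1701.1; elsewhere both bids give the same outcome.
$1867.3: outcomes coincide → loss $0.
$1983.5: outcomes coincide → loss $0.
$1729.5: outcomes coincide → loss $0.
$1494: truthful payoff $207.1, deviation payoff $0 → loss $207.1.
$2165.7: outcomes coincide → loss $0.
$1816.6: outcomes coincide → loss $0.
$1644.2: truthful payoff $56.9, deviation payoff $0 → loss $56.9.
Total loss = $207.1 + $56.9 = $264.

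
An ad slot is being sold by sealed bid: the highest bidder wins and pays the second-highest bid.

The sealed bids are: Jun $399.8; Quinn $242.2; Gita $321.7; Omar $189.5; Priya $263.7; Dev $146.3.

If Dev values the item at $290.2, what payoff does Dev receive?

$0

Highest bid: Jun at $399.8, so Jun wins.
Second-highest bid: Gita at $321.7 — that is the price the winner pays.
Dev did not win, so Dev pays nothing and receives nothing: payoff $0.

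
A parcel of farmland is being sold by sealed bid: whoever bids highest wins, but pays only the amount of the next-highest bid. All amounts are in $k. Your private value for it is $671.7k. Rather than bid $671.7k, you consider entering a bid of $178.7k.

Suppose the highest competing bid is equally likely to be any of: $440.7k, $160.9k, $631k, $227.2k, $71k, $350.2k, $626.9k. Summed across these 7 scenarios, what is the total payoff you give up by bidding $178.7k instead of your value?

The deviation costs you only when the competing bid falls strictly between $178.7k and $671.7k; elsewhere both bids give the same outcome.
$440.7k: truthful payoff $231k, deviation payoff $0k → loss $231k.
$160.9k: outcomes coincide → loss $0k.
$631k: truthful payoff $40.7k, deviation payoff $0k → loss $40.7k.
$227.2k: truthful payoff $444.5k, deviation payoff $0k → loss $444.5k.
$71k: outcomes coincide → loss $0k.
$350.2k: truthful payoff $321.5k, deviation payoff $0k → loss $321.5k.
$626.9k: truthful payoff $44.8k, deviation payoff $0k → loss $44.8k.
Total loss = $231k + $40.7k + $444.5k + $321.5k + $44.8k = $1082.5k.
Truthful bidding weakly dominates here: raising your bid can only win items priced above your value, and lowering it can only forfeit items priced below.

$1082.5k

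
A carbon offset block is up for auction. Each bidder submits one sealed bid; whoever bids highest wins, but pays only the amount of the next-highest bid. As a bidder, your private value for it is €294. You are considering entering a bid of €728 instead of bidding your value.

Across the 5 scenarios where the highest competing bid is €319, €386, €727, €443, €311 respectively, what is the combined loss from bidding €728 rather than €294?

€716

The deviation costs you only when the competing bid falls strictly between €294 and €728; elsewhere both bids give the same outcome.
€319: truthful payoff €0, deviation payoff −€25 → loss €25.
€386: truthful payoff €0, deviation payoff −€92 → loss €92.
€727: truthful payoff €0, deviation payoff −€433 → loss €433.
€443: truthful payoff €0, deviation payoff −€149 → loss €149.
€311: truthful payoff €0, deviation payoff −€17 → loss €17.
Total loss = €25 + €92 + €433 + €149 + €17 = €716.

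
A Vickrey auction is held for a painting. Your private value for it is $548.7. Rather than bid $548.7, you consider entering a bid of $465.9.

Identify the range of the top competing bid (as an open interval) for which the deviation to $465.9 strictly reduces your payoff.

($465.9, $548.7)

If the competing bid is below $465.9, both bids win at the same price — no difference.
If it is above $548.7, both bids lose — no difference.
If it lies strictly between $465.9 and $548.7, bidding your value wins at a price below your value (positive payoff) while bidding $465.9 loses (payoff 0).
So the deviation strictly hurts on the open interval ($465.9, $548.7).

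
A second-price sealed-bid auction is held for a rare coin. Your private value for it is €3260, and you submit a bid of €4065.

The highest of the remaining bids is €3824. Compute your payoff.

−€564

Your bid €4065 exceeds the highest competing bid €3824, so you win.
In a second-price auction the winner pays the second-highest bid, €3824.
Payoff = value − price = €3260 − €3824 = −€564.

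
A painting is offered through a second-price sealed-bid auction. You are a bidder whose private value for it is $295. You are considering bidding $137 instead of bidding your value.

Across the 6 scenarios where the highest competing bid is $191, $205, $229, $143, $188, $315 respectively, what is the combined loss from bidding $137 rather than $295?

$519

The deviation costs you only when the competing bid falls strictly between $137 and $295; elsewhere both bids give the same outcome.
$191: truthful payoff $104, deviation payoff $0 → loss $104.
$205: truthful payoff $90, deviation payoff $0 → loss $90.
$229: truthful payoff $66, deviation payoff $0 → loss $66.
$143: truthful payoff $152, deviation payoff $0 → loss $152.
$188: truthful payoff $107, deviation payoff $0 → loss $107.
$315: outcomes coincide → loss $0.
Total loss = $104 + $90 + $66 + $152 + $107 = $519.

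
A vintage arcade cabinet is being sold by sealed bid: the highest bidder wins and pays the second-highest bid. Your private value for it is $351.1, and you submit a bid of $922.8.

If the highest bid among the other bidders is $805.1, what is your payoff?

Your bid $922.8 exceeds the highest competing bid $805.1, so you win.
In a second-price auction the winner pays the second-highest bid, $805.1.
Payoff = value − price = $351.1 − $805.1 = −$454.

−$454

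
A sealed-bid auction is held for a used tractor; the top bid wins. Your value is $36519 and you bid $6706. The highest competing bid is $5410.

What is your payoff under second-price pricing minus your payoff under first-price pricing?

$1296

You have the highest bid, so you win under either rule.
Second-price: pay $5410 → payoff $31109.
First-price: pay your own bid $6706 → payoff $29813.
Difference = $31109 − ($29813) = $1296.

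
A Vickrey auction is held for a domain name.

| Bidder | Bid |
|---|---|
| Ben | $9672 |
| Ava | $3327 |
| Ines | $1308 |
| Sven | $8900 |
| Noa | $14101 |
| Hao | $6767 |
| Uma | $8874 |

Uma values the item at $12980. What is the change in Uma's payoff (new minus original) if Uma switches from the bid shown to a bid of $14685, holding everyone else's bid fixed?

−$1121

The highest bid among the other bidders is $14101; Uma's bid doesn't change that.
Original bid $8874: Uma is not highest (top rival bid is $14101); payoff $0.
Alternative bid $14685: Uma is highest, pays the top rival bid $14101; payoff $12980 − $14101 = −$1121.
Change in payoff = −$1121 − ($0) = −$1121.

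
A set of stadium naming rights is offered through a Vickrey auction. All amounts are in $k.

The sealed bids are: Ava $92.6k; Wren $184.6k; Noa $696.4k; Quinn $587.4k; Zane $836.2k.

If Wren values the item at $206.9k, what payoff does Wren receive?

$0k

Highest bid: Zane at $836.2k, so Zane wins.
Second-highest bid: Noa at $696.4k — that is the price the winner pays.
Wren did not win, so Wren pays nothing and receives nothing: payoff $0k.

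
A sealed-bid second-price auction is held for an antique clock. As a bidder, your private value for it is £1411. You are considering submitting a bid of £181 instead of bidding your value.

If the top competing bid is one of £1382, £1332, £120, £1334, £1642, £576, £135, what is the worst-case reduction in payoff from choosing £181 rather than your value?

£835

£1382: truthful gives £29, deviation gives £0 → loss £29.
£1332: truthful gives £79, deviation gives £0 → loss £79.
£120: same outcome either way → loss £0.
£1334: truthful gives £77, deviation gives £0 → loss £77.
£1642: same outcome either way → loss £0.
£576: truthful gives £835, deviation gives £0 → loss £835.
£135: same outcome either way → loss £0.
Maximum loss: £835.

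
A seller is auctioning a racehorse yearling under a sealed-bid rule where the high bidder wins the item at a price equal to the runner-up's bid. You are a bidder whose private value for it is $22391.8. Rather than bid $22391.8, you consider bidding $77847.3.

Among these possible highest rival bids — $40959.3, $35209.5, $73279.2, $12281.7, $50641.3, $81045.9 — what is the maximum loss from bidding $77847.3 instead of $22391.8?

$50887.4

$40959.3: truthful gives $0, deviation gives −$18567.5 → loss $18567.5.
$35209.5: truthful gives $0, deviation gives −$12817.7 → loss $12817.7.
$73279.2: truthful gives $0, deviation gives −$50887.4 → loss $50887.4.
$12281.7: same outcome either way → loss $0.
$50641.3: truthful gives $0, deviation gives −$28249.5 → loss $28249.5.
$81045.9: same outcome either way → loss $0.
Maximum loss: $50887.4.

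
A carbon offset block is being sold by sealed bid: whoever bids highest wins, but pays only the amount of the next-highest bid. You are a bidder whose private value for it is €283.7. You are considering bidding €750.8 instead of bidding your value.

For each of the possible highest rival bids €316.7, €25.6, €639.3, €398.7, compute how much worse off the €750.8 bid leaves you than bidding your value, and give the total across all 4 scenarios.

The deviation costs you only when the competing bid falls strictly between €283.7 and €750.8; elsewhere both bids give the same outcome.
€316.7: truthful payoff €0, deviation payoff −€33 → loss €33.
€25.6: outcomes coincide → loss €0.
€639.3: truthful payoff €0, deviation payoff −€355.6 → loss €355.6.
€398.7: truthful payoff €0, deviation payoff −€115 → loss €115.
Total loss = €33 + €355.6 + €115 = €503.6.

€503.6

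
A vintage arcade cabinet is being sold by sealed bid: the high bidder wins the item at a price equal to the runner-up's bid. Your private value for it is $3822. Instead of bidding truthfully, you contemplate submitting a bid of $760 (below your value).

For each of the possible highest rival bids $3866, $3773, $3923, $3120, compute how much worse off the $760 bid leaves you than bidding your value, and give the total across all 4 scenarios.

The deviation costs you only when the competing bid falls strictly between $760 and $3822; elsewhere both bids give the same outcome.
$3866: outcomes coincide → loss $0.
$3773: truthful payoff $49, deviation payoff $0 → loss $49.
$3923: outcomes coincide → loss $0.
$3120: truthful payoff $702, deviation payoff $0 → loss $702.
Total loss = $49 + $702 = $751.

$751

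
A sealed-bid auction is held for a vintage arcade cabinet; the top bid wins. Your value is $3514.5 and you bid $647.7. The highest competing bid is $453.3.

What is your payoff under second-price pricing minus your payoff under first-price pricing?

You have the highest bid, so you win under either rule.
Second-price: pay $453.3 → payoff $3061.2.
First-price: pay your own bid $647.7 → payoff $2866.8.
Difference = $3061.2 − ($2866.8) = $194.4.

$194.4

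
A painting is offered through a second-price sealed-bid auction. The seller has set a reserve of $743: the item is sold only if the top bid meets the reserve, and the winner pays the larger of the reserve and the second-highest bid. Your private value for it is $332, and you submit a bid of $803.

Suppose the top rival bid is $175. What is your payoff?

Your bid $803 is the highest and exceeds the reserve.
Price = max(second-highest bid, reserve) = max($175, $743) = $743.
Payoff = $332 − $743 = −$411.

−$411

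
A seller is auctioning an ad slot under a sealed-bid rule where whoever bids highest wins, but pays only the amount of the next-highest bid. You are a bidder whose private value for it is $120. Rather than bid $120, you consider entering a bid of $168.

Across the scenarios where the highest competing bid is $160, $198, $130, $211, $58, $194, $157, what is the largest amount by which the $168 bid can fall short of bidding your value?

$160: truthful gives $0, deviation gives −$40 → loss $40.
$198: same outcome either way → loss $0.
$130: truthful gives $0, deviation gives −$10 → loss $10.
$211: same outcome either way → loss $0.
$58: same outcome either way → loss $0.
$194: same outcome either way → loss $0.
$157: truthful gives $0, deviation gives −$37 → loss $37.
Maximum loss: $40.

$40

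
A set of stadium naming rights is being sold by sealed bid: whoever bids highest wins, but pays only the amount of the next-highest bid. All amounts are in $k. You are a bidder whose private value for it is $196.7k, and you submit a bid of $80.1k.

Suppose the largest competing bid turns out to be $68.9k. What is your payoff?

Your bid $80.1k exceeds the highest competing bid $68.9k, so you win.
In a second-price auction the winner pays the second-highest bid, $68.9k.
Payoff = value − price = $196.7k − $68.9k = $127.8k.

$127.8k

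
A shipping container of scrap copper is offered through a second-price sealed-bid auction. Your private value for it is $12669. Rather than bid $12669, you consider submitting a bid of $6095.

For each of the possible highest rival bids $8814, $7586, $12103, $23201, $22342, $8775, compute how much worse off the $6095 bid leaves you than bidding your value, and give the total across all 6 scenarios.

$13398

The deviation costs you only when the competing bid falls strictly between $6095 and $12669; elsewhere both bids give the same outcome.
$8814: truthful payoff $3855, deviation payoff $0 → loss $3855.
$7586: truthful payoff $5083, deviation payoff $0 → loss $5083.
$12103: truthful payoff $566, deviation payoff $0 → loss $566.
$23201: outcomes coincide → loss $0.
$22342: outcomes coincide → loss $0.
$8775: truthful payoff $3894, deviation payoff $0 → loss $3894.
Total loss = $3855 + $5083 + $566 + $3894 = $13398.
Truthful bidding weakly dominates here: raising your bid can only win items priced above your value, and lowering it can only forfeit items priced below.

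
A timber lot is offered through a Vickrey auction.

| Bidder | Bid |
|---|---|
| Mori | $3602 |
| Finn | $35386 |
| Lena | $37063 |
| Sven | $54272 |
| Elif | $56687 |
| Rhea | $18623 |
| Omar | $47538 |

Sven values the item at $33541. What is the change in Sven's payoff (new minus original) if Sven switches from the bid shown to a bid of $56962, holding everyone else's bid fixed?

The highest bid among the other bidders is $56687; Sven's bid doesn't change that.
Original bid $54272: Sven is not highest (top rival bid is $56687); payoff $0.
Alternative bid $56962: Sven is highest, pays the top rival bid $56687; payoff $33541 − $56687 = −$23146.
Change in payoff = −$23146 − ($0) = −$23146.

−$23146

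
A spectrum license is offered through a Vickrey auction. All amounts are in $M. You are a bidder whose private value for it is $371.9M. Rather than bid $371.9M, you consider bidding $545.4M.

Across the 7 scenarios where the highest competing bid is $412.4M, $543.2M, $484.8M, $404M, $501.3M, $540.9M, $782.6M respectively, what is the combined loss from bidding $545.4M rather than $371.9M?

The deviation costs you only when the competing bid falls strictly between $371.9M and $545.4M; elsewhere both bids give the same outcome.
$412.4M: truthful payoff $0M, deviation payoff −$40.5M → loss $40.5M.
$543.2M: truthful payoff $0M, deviation payoff −$171.3M → loss $171.3M.
$484.8M: truthful payoff $0M, deviation payoff −$112.9M → loss $112.9M.
$404M: truthful payoff $0M, deviation payoff −$32.1M → loss $32.1M.
$501.3M: truthful payoff $0M, deviation payoff −$129.4M → loss $129.4M.
$540.9M: truthful payoff $0M, deviation payoff −$169M → loss $169M.
$782.6M: outcomes coincide → loss $0M.
Total loss = $40.5M + $171.3M + $112.9M + $32.1M + $129.4M + $169M = $655.2M.

$655.2M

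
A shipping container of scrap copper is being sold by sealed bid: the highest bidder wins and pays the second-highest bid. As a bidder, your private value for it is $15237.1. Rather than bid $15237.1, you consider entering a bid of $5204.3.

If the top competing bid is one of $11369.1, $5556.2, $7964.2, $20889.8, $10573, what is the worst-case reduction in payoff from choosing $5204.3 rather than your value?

$9680.9

$11369.1: truthful gives $3868, deviation gives $0 → loss $3868.
$5556.2: truthful gives $9680.9, deviation gives $0 → loss $9680.9.
$7964.2: truthful gives $7272.9, deviation gives $0 → loss $7272.9.
$20889.8: same outcome either way → loss $0.
$10573: truthful gives $4664.1, deviation gives $0 → loss $4664.1.
Maximum loss: $9680.9.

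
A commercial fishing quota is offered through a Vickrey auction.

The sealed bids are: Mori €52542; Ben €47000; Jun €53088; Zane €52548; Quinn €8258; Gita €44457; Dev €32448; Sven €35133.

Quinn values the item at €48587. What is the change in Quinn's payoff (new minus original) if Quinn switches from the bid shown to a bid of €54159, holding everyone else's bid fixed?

The highest bid among the other bidders is €53088; Quinn's bid doesn't change that.
Original bid €8258: Quinn is not highest (top rival bid is €53088); payoff €0.
Alternative bid €54159: Quinn is highest, pays the top rival bid €53088; payoff €48587 − €53088 = −€4501.
Change in payoff = −€4501 − (€0) = −€4501.

−€4501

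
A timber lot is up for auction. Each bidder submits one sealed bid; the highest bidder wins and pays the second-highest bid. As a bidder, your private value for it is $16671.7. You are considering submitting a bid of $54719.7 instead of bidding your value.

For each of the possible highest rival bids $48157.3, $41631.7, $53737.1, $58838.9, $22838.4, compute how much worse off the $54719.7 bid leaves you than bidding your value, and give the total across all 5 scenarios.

The deviation costs you only when the competing bid falls strictly between $16671.7 and $54719.7; elsewhere both bids give the same outcome.
$48157.3: truthful payoff $0, deviation payoff −$31485.6 → loss $31485.6.
$41631.7: truthful payoff $0, deviation payoff −$24960 → loss $24960.
$53737.1: truthful payoff $0, deviation payoff −$37065.4 → loss $37065.4.
$58838.9: outcomes coincide → loss $0.
$22838.4: truthful payoff $0, deviation payoff −$6166.7 → loss $6166.7.
Total loss = $31485.6 + $24960 + $37065.4 + $6166.7 = $99677.7.

$99677.7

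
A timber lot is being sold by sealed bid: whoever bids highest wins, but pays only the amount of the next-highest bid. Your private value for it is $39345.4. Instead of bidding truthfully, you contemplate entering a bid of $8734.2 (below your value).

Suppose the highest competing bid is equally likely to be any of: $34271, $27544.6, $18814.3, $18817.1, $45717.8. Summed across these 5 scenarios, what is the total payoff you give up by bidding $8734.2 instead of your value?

The deviation costs you only when the competing bid falls strictly between $8734.2 and $39345.4; elsewhere both bids give the same outcome.
$34271: truthful payoff $5074.4, deviation payoff $0 → loss $5074.4.
$27544.6: truthful payoff $11800.8, deviation payoff $0 → loss $11800.8.
$18814.3: truthful payoff $20531.1, deviation payoff $0 → loss $20531.1.
$18817.1: truthful payoff $20528.3, deviation payoff $0 → loss $20528.3.
$45717.8: outcomes coincide → loss $0.
Total loss = $5074.4 + $11800.8 + $20531.1 + $20528.3 = $57934.6.

$57934.6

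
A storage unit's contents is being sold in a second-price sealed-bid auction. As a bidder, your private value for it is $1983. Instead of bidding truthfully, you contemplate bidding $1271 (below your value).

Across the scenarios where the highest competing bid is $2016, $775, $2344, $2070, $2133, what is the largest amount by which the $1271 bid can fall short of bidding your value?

$0

$2016: same outcome either way → loss $0.
$775: same outcome either way → loss $0.
$2344: same outcome either way → loss $0.
$2070: same outcome either way → loss $0.
$2133: same outcome either way → loss $0.
Maximum loss: $0.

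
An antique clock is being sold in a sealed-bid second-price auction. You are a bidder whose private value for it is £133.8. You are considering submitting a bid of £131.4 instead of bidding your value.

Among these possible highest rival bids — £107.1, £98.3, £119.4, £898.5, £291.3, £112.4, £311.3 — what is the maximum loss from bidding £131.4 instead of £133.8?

£107.1: same outcome either way → loss £0.
£98.3: same outcome either way → loss £0.
£119.4: same outcome either way → loss £0.
£898.5: same outcome either way → loss £0.
£291.3: same outcome either way → loss £0.
£112.4: same outcome either way → loss £0.
£311.3: same outcome either way → loss £0.
Maximum loss: £0.

£0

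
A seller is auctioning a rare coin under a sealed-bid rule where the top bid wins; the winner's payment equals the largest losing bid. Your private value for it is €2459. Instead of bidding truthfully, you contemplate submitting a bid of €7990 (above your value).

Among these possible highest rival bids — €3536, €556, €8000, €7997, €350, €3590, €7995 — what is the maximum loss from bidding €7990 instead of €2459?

€1131

€3536: truthful gives €0, deviation gives −€1077 → loss €1077.
€556: same outcome either way → loss €0.
€8000: same outcome either way → loss €0.
€7997: same outcome either way → loss €0.
€350: same outcome either way → loss €0.
€3590: truthful gives €0, deviation gives −€1131 → loss €1131.
€7995: same outcome either way → loss €0.
Maximum loss: €1131.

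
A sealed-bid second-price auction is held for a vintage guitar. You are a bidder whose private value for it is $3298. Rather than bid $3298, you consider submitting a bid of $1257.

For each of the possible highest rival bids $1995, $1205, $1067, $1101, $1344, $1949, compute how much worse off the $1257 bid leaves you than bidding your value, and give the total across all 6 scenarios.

The deviation costs you only when the competing bid falls strictly between $1257 and $3298; elsewhere both bids give the same outcome.
$1995: truthful payoff $1303, deviation payoff $0 → loss $1303.
$1205: outcomes coincide → loss $0.
$1067: outcomes coincide → loss $0.
$1101: outcomes coincide → loss $0.
$1344: truthful payoff $1954, deviation payoff $0 → loss $1954.
$1949: truthful payoff $1349, deviation payoff $0 → loss $1349.
Total loss = $1303 + $1954 + $1349 = $4606.

$4606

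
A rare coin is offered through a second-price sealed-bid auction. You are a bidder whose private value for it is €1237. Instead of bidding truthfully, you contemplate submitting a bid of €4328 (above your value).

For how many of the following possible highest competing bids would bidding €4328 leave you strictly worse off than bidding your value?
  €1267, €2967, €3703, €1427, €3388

The deviation hurts exactly when the highest competing bid lies strictly between €1237 and €4328 — overbidding then wins at a price above your value.
€1267: inside the interval → strictly worse (loss €30).
€2967: inside the interval → strictly worse (loss €1730).
€3703: inside the interval → strictly worse (loss €2466).
€1427: inside the interval → strictly worse (loss €190).
€3388: inside the interval → strictly worse (loss €2151).
Count: 5.

5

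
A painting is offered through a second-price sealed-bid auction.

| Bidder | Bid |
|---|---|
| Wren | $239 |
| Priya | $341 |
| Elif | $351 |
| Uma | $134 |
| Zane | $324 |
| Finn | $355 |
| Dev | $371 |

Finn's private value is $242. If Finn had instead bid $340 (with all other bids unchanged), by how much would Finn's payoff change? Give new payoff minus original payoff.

$0

The highest bid among the other bidders is $371; Finn's bid doesn't change that.
Original bid $355: Finn is not highest (top rival bid is $371); payoff $0.
Alternative bid $340: Finn is not highest (top rival bid is $371); payoff $0.
Change in payoff = $0 − ($0) = $0.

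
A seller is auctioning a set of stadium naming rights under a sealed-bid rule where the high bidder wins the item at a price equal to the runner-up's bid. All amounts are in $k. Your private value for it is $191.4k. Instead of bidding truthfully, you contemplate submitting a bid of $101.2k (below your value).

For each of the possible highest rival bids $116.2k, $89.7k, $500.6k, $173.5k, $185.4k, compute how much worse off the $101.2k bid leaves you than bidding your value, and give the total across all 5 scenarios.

The deviation costs you only when the competing bid falls strictly between $101.2k and $191.4k; elsewhere both bids give the same outcome.
$116.2k: truthful payoff $75.2k, deviation payoff $0k → loss $75.2k.
$89.7k: outcomes coincide → loss $0k.
$500.6k: outcomes coincide → loss $0k.
$173.5k: truthful payoff $17.9k, deviation payoff $0k → loss $17.9k.
$185.4k: truthful payoff $6k, deviation payoff $0k → loss $6k.
Total loss = $75.2k + $17.9k + $6k = $99.1k.

$99.1k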